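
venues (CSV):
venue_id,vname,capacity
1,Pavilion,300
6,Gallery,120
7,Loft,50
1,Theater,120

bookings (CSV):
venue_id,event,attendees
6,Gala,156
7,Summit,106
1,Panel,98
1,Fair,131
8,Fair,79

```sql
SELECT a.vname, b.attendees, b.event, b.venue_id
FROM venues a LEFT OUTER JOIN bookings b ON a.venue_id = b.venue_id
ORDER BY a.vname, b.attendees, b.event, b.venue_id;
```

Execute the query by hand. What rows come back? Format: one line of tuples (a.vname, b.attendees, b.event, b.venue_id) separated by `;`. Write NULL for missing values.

(Gallery, 156, Gala, 6); (Loft, 106, Summit, 7); (Pavilion, 98, Panel, 1); (Pavilion, 131, Fair, 1); (Theater, 98, Panel, 1); (Theater, 131, Fair, 1)

LEFT JOIN keeps every row from `venues`; unmatched rows get NULL for `bookings`'s columns.
Matching on a.venue_id = b.venue_id.
- a (venue_id=1) pairs with 2 row(s) of b.
- a (venue_id=6) pairs with 1 row(s) of b.
- a (venue_id=7) pairs with 1 row(s) of b.
- a (venue_id=1) pairs with 2 row(s) of b.
After projecting and ordering:
a.vname | b.attendees | b.event | b.venue_id
Gallery | 156 | Gala | 6
Loft | 106 | Summit | 7
Pavilion | 98 | Panel | 1
Pavilion | 131 | Fair | 1
Theater | 98 | Panel | 1
Theater | 131 | Fair | 1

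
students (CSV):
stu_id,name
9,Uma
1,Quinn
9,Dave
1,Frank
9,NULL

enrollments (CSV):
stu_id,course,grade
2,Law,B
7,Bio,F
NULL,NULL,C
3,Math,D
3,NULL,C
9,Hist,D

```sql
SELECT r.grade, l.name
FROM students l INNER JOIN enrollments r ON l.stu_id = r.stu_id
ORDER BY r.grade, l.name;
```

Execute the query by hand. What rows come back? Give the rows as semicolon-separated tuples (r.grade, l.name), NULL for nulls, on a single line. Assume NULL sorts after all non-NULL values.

INNER JOIN keeps only pairs where the ON condition holds.
Matching on l.stu_id = r.stu_id. A NULL in a compared column never satisfies the condition.
- stu_id=9: 1 matching r row(s), so 1 row(s) emitted.
- stu_id=1: no matching r row, dropped.
- stu_id=9: 1 matching r row(s), so 1 row(s) emitted.
- stu_id=1: no matching r row, dropped.
- stu_id=9: 1 matching r row(s), so 1 row(s) emitted.
After projecting and ordering:
r.grade | l.name
D | Dave
D | Uma
D | NULL

(D, Dave); (D, Uma); (D, NULL)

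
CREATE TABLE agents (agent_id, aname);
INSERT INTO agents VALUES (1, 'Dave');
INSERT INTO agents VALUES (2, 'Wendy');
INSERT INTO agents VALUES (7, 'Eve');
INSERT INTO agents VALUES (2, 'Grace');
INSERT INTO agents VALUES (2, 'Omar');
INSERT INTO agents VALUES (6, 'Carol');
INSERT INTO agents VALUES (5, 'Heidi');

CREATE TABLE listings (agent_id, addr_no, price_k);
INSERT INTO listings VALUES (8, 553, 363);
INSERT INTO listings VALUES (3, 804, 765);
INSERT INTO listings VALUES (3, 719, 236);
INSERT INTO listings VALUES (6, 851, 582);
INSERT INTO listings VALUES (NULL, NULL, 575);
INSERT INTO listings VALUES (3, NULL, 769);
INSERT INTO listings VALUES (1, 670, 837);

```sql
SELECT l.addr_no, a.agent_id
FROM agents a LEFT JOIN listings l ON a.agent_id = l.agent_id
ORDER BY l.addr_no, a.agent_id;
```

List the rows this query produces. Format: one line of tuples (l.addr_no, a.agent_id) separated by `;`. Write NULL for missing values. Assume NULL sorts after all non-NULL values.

(670, 1); (851, 6); (NULL, 2); (NULL, 2); (NULL, 2); (NULL, 5); (NULL, 7)

LEFT JOIN keeps every row from `agents`; unmatched rows get NULL for `listings`'s columns.
Matching on a.agent_id = l.agent_id. A NULL in a compared column never satisfies the condition.
- agent_id=1: 1 matching l row(s), so 1 row(s) emitted.
- agent_id=2: no l row matches, row kept with l columns NULL.
- agent_id=7: no l row matches, row kept with l columns NULL.
- agent_id=2: no l row matches, row kept with l columns NULL.
- agent_id=2: no l row matches, row kept with l columns NULL.
- agent_id=6: 1 matching l row(s), so 1 row(s) emitted.
- agent_id=5: no l row matches, row kept with l columns NULL.
After projecting and ordering:
l.addr_no | a.agent_id
670 | 1
851 | 6
NULL | 2
NULL | 2
NULL | 2
NULL | 5
NULL | 7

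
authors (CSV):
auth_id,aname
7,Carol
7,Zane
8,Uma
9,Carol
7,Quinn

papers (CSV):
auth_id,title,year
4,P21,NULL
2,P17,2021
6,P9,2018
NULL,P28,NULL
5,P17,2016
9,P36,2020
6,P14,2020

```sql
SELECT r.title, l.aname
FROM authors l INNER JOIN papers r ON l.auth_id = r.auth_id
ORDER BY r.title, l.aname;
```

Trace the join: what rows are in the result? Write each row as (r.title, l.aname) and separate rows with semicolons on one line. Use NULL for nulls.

(P36, Carol)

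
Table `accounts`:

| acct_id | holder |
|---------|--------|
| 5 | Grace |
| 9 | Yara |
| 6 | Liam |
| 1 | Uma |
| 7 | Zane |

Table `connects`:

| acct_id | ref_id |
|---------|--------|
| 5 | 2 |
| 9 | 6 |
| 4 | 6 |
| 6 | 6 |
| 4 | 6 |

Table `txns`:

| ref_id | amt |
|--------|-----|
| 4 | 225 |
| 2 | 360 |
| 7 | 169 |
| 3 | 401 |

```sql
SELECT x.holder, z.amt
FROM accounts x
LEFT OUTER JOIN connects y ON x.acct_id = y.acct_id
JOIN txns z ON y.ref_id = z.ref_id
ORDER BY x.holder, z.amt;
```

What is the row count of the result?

1

Step 1 — x LEFT JOIN y on acct_id → 5 row(s).
Then INNER JOIN `txns z` on ref_id: keep only rows whose y.ref_id appears in z.
Result: 1 row(s).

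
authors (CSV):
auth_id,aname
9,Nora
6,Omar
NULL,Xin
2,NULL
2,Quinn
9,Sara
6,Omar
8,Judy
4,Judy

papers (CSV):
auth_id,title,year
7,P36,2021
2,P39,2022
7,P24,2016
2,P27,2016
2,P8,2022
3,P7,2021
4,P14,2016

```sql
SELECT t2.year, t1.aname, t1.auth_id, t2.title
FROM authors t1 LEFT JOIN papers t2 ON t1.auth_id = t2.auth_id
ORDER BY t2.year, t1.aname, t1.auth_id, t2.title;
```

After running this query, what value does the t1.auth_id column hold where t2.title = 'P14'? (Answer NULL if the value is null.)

4

LEFT JOIN keeps every row from `authors`; unmatched rows get NULL for `papers`'s columns.
Matching on t1.auth_id = t2.auth_id. A NULL in a compared column never satisfies the condition.
- t1 row (auth_id=9): no match → kept, t2 columns NULL.
- t1 row (auth_id=6): no match → kept, t2 columns NULL.
- t1 row (auth_id=NULL): no match → kept, t2 columns NULL.
- t1 row (auth_id=2): matches 3 t2 row(s) → 3 output row(s).
- t1 row (auth_id=2): matches 3 t2 row(s) → 3 output row(s).
- t1 row (auth_id=9): no match → kept, t2 columns NULL.
- t1 row (auth_id=6): no match → kept, t2 columns NULL.
- t1 row (auth_id=8): no match → kept, t2 columns NULL.
- t1 row (auth_id=4): matches 1 t2 row(s) → 1 output row(s).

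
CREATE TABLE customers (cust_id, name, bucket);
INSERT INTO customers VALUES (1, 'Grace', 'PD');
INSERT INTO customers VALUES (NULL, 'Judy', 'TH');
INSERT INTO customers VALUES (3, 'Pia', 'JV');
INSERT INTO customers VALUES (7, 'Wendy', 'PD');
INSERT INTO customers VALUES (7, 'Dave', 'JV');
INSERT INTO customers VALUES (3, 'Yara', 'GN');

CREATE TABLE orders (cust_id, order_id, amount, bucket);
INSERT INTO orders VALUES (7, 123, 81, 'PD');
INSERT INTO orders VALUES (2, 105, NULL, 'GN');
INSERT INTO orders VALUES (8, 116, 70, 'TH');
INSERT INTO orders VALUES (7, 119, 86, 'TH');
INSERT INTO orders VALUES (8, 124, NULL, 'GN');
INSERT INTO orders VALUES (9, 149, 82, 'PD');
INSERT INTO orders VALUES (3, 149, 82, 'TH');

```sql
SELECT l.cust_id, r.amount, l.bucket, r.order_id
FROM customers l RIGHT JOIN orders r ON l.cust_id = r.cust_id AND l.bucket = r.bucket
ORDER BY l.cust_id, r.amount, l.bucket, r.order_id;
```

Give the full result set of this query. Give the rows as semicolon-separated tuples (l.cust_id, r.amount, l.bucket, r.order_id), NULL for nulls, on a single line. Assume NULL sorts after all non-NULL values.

(7, 81, PD, 123); (NULL, 70, NULL, 116); (NULL, 82, NULL, 149); (NULL, 82, NULL, 149); (NULL, 86, NULL, 119); (NULL, NULL, NULL, 105); (NULL, NULL, NULL, 124)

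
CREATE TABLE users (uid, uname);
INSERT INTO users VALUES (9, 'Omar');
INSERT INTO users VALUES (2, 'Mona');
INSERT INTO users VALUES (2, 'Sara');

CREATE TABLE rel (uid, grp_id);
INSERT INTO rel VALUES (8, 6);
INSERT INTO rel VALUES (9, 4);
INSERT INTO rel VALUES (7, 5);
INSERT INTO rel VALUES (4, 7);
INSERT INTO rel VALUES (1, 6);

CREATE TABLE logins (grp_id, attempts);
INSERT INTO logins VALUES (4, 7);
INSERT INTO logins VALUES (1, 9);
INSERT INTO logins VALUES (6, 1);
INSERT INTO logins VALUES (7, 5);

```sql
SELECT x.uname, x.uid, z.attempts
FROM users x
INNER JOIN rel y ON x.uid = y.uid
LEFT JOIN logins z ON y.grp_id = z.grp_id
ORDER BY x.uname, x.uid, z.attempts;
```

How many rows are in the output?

Evaluate left to right. First `users x INNER JOIN rel y` on uid: 1 row(s).
Then LEFT JOIN `logins z` on grp_id: each of those 1 rows is kept; rows whose y.grp_id has no match in z get NULL for z's columns.
Result: 1 row(s).

1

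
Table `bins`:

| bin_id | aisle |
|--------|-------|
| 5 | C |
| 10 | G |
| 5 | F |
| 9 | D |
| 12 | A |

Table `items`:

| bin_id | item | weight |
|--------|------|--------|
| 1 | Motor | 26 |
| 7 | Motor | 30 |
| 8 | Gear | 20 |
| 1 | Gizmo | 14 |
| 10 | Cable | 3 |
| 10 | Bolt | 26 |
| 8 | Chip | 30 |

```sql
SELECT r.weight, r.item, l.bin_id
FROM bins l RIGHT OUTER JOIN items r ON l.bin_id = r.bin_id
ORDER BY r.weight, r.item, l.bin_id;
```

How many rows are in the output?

7

RIGHT JOIN keeps every row from `items`; unmatched rows get NULL for `bins`'s columns.
Matching on l.bin_id = r.bin_id.
- l row (bin_id=5): no match.
- l row (bin_id=10): matches 2 r row(s) → 2 output row(s).
- l row (bin_id=5): no match.
- l row (bin_id=9): no match.
- l row (bin_id=12): no match.
- plus 5 unmatched r row(s), each kept with NULL l columns.
Total: 2 matched + 5 padded = 7 rows.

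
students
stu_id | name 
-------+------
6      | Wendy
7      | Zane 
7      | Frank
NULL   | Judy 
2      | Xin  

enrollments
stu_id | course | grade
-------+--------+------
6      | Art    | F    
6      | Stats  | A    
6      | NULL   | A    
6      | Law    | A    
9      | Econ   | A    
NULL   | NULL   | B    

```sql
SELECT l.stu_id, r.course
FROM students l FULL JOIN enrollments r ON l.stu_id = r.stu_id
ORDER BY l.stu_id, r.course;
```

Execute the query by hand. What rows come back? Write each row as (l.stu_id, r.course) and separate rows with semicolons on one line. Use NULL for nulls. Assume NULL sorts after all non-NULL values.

(2, NULL); (6, Art); (6, Law); (6, Stats); (6, NULL); (7, NULL); (7, NULL); (NULL, Econ); (NULL, NULL); (NULL, NULL)

FULL OUTER JOIN keeps every row from both sides; unmatched rows get NULL for the other side's columns.
Matching on l.stu_id = r.stu_id. A NULL in a compared column never satisfies the condition.
- l row (stu_id=6): matches 4 r row(s) → 4 output row(s).
- l row (stu_id=7): no match → kept, r columns NULL.
- l row (stu_id=7): no match → kept, r columns NULL.
- l row (stu_id=NULL): no match → kept, r columns NULL.
- l row (stu_id=2): no match → kept, r columns NULL.
- 2 r row(s) had no l match → kept, l columns NULL.
After projecting and ordering:
l.stu_id | r.course
2 | NULL
6 | Art
6 | Law
6 | Stats
6 | NULL
7 | NULL
7 | NULL
NULL | Econ
NULL | NULL
NULL | NULL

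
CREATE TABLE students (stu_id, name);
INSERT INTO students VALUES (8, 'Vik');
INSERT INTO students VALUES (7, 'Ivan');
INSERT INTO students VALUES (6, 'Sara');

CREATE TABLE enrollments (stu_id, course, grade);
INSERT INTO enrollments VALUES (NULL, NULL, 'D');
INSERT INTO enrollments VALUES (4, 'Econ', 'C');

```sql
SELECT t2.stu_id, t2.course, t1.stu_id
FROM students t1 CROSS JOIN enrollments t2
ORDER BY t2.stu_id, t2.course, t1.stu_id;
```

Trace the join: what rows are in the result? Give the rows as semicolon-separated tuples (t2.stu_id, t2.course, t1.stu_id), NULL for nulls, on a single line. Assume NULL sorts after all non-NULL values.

(4, Econ, 6); (4, Econ, 7); (4, Econ, 8); (NULL, NULL, 6); (NULL, NULL, 7); (NULL, NULL, 8)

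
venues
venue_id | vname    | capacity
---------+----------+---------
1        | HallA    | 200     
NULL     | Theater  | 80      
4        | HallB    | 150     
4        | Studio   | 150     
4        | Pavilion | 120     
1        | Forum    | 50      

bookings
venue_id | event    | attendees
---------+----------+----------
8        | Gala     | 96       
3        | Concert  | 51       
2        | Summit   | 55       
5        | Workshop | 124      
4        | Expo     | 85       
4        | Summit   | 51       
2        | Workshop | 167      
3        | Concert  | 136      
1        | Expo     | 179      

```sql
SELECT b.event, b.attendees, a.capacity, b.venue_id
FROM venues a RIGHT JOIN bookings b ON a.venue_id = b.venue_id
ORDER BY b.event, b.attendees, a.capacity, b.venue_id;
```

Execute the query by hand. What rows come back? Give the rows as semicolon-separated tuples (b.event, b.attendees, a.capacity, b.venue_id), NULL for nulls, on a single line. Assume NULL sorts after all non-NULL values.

RIGHT JOIN keeps every row from `bookings`; unmatched rows get NULL for `venues`'s columns.
Matching on a.venue_id = b.venue_id. A NULL in a compared column never satisfies the condition.
Matched pairs: 8; unmatched b rows kept: 6.

(Concert, 51, NULL, 3); (Concert, 136, NULL, 3); (Expo, 85, 120, 4); (Expo, 85, 150, 4); (Expo, 85, 150, 4); (Expo, 179, 50, 1); (Expo, 179, 200, 1); (Gala, 96, NULL, 8); (Summit, 51, 120, 4); (Summit, 51, 150, 4); (Summit, 51, 150, 4); (Summit, 55, NULL, 2); (Workshop, 124, NULL, 5); (Workshop, 167, NULL, 2)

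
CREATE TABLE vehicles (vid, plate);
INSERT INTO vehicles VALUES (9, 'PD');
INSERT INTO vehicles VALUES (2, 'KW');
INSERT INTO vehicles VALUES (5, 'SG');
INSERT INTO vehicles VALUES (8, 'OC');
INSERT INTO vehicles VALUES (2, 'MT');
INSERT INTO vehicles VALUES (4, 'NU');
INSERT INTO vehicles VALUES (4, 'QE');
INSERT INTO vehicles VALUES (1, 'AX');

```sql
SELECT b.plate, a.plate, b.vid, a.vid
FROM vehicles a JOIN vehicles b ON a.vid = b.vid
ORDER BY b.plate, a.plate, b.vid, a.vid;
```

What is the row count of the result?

12

INNER JOIN keeps only pairs where the ON condition holds.
Matching on a.vid = b.vid.
- a[0] vid=9 → 1 match(es) in b → 1 row(s).
- a[1] vid=2 → 2 match(es) in b → 2 row(s).
- a[2] vid=5 → 1 match(es) in b → 1 row(s).
- a[3] vid=8 → 1 match(es) in b → 1 row(s).
- a[4] vid=2 → 2 match(es) in b → 2 row(s).
- a[5] vid=4 → 2 match(es) in b → 2 row(s).
- a[6] vid=4 → 2 match(es) in b → 2 row(s).
- a[7] vid=1 → 1 match(es) in b → 1 row(s).
Total: 12 rows.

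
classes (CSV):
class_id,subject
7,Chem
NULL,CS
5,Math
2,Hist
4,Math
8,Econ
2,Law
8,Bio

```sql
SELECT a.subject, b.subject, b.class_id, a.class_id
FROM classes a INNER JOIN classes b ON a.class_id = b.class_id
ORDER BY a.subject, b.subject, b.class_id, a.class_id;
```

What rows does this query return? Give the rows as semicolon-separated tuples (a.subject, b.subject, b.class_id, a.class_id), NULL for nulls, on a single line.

(Bio, Bio, 8, 8); (Bio, Econ, 8, 8); (Chem, Chem, 7, 7); (Econ, Bio, 8, 8); (Econ, Econ, 8, 8); (Hist, Hist, 2, 2); (Hist, Law, 2, 2); (Law, Hist, 2, 2); (Law, Law, 2, 2); (Math, Math, 4, 4); (Math, Math, 5, 5)

INNER JOIN keeps only pairs where the ON condition holds.
Matching on a.class_id = b.class_id. A NULL in a compared column never satisfies the condition.
Matched pairs: 11.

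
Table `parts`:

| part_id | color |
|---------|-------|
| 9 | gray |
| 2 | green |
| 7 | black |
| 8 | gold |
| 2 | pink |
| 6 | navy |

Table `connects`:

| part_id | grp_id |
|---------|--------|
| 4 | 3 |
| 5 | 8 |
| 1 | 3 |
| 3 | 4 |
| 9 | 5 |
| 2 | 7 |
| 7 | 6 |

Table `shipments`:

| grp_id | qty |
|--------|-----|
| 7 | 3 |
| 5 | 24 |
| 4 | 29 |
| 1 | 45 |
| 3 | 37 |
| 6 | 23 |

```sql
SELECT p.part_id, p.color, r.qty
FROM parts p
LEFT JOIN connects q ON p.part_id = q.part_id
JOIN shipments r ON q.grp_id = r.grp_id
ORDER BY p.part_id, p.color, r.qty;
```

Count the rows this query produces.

4

Joins associate left-to-right: parts LEFT JOIN connects on part_id gives 6 intermediate row(s).
Then INNER JOIN `shipments r` on grp_id: keep only rows whose q.grp_id appears in r.
Result: 4 row(s).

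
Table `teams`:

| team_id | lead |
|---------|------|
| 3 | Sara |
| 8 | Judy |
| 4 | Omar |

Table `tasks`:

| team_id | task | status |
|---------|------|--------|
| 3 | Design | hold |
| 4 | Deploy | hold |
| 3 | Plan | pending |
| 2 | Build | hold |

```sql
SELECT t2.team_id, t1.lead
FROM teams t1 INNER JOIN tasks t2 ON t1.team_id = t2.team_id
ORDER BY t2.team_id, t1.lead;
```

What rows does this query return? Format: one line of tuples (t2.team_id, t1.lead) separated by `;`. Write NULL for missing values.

(3, Sara); (3, Sara); (4, Omar)

INNER JOIN keeps only pairs where the ON condition holds.
Matching on t1.team_id = t2.team_id.
Matched pairs: 3.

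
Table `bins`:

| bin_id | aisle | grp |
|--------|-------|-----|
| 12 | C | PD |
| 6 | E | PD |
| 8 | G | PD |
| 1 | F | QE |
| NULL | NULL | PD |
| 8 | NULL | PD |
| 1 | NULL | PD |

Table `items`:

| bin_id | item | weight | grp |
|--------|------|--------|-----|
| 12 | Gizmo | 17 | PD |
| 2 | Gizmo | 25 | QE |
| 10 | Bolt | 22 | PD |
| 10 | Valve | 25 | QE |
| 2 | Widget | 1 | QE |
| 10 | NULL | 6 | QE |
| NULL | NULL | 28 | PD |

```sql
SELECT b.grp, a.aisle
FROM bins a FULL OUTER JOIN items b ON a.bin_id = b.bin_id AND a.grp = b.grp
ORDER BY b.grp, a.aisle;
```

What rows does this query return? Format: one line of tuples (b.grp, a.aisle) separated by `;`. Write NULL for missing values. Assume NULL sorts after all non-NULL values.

(PD, C); (PD, NULL); (PD, NULL); (QE, NULL); (QE, NULL); (QE, NULL); (QE, NULL); (NULL, E); (NULL, F); (NULL, G); (NULL, NULL); (NULL, NULL); (NULL, NULL)

FULL OUTER JOIN keeps every row from both sides; unmatched rows get NULL for the other side's columns.
Matching on a.bin_id = b.bin_id AND a.grp = b.grp. A NULL in a compared column never satisfies the condition.
- a (bin_id=12, grp=PD) pairs with 1 row(s) of b.
- a (bin_id=6, grp=PD) has no partner → padded with NULL.
- a (bin_id=8, grp=PD) has no partner → padded with NULL.
- a (bin_id=1, grp=QE) has no partner → padded with NULL.
- a (bin_id=NULL, grp=PD) has no partner → padded with NULL.
- a (bin_id=8, grp=PD) has no partner → padded with NULL.
- a (bin_id=1, grp=PD) has no partner → padded with NULL.
- 6 row(s) from b found no a partner → padded with NULL.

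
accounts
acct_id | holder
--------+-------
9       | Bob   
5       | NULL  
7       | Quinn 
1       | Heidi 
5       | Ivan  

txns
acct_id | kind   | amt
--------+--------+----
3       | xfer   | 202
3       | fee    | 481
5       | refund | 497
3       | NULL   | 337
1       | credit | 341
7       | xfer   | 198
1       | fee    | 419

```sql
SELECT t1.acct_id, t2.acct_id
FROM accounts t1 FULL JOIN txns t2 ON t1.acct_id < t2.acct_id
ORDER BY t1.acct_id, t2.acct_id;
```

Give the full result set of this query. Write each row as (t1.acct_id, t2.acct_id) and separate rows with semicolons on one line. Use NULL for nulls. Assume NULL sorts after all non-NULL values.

FULL OUTER JOIN keeps every row from both sides; unmatched rows get NULL for the other side's columns.
Matching on t1.acct_id < t2.acct_id.
- t1 row (acct_id=9): no match → kept, t2 columns NULL.
- t1 row (acct_id=5): matches 1 t2 row(s) → 1 output row(s).
- t1 row (acct_id=7): no match → kept, t2 columns NULL.
- t1 row (acct_id=1): matches 5 t2 row(s) → 5 output row(s).
- t1 row (acct_id=5): matches 1 t2 row(s) → 1 output row(s).
- plus 2 unmatched t2 row(s), each kept with NULL t1 columns.

(1, 3); (1, 3); (1, 3); (1, 5); (1, 7); (5, 7); (5, 7); (7, NULL); (9, NULL); (NULL, 1); (NULL, 1)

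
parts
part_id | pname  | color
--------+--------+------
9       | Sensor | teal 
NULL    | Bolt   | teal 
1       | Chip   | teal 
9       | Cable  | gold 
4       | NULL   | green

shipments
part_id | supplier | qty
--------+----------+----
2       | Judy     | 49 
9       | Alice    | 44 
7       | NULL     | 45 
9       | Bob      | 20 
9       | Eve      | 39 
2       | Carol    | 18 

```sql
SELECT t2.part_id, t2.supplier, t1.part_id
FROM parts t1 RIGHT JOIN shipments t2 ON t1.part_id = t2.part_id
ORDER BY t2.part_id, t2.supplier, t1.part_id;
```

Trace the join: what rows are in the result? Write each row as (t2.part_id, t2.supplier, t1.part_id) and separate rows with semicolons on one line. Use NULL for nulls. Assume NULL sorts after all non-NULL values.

(2, Carol, NULL); (2, Judy, NULL); (7, NULL, NULL); (9, Alice, 9); (9, Alice, 9); (9, Bob, 9); (9, Bob, 9); (9, Eve, 9); (9, Eve, 9)

RIGHT JOIN keeps every row from `shipments`; unmatched rows get NULL for `parts`'s columns.
Matching on t1.part_id = t2.part_id. A NULL in a compared column never satisfies the condition.
- part_id=9: 3 matching t2 row(s), so 3 row(s) emitted.
- part_id=NULL: no matching t2 row.
- part_id=1: no matching t2 row.
- part_id=9: 3 matching t2 row(s), so 3 row(s) emitted.
- part_id=4: no matching t2 row.
- plus 3 unmatched t2 row(s), each kept with NULL t1 columns.
After projecting and ordering:
t2.part_id | t2.supplier | t1.part_id
2 | Carol | NULL
2 | Judy | NULL
7 | NULL | NULL
9 | Alice | 9
9 | Alice | 9
9 | Bob | 9
9 | Bob | 9
9 | Eve | 9
9 | Eve | 9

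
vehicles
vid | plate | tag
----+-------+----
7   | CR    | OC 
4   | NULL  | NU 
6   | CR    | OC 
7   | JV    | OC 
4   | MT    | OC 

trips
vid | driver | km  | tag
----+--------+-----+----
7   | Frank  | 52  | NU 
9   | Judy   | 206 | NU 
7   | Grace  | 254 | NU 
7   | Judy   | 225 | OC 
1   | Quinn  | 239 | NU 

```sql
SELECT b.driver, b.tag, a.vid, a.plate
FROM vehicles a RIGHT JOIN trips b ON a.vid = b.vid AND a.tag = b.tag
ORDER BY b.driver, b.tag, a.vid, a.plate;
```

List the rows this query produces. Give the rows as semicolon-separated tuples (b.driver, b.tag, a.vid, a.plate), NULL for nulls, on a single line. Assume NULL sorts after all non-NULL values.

(Frank, NU, NULL, NULL); (Grace, NU, NULL, NULL); (Judy, NU, NULL, NULL); (Judy, OC, 7, CR); (Judy, OC, 7, JV); (Quinn, NU, NULL, NULL)

RIGHT JOIN keeps every row from `trips`; unmatched rows get NULL for `vehicles`'s columns.
Matching on a.vid = b.vid AND a.tag = b.tag.
- vid=7, tag=OC: 1 matching b row(s), so 1 row(s) emitted.
- vid=4, tag=NU: no matching b row.
- vid=6, tag=OC: no matching b row.
- vid=7, tag=OC: 1 matching b row(s), so 1 row(s) emitted.
- vid=4, tag=OC: no matching b row.
- 4 row(s) from b found no a partner → padded with NULL.
After projecting and ordering:
b.driver | b.tag | a.vid | a.plate
Frank | NU | NULL | NULL
Grace | NU | NULL | NULL
Judy | NU | NULL | NULL
Judy | OC | 7 | CR
Judy | OC | 7 | JV
Quinn | NU | NULL | NULL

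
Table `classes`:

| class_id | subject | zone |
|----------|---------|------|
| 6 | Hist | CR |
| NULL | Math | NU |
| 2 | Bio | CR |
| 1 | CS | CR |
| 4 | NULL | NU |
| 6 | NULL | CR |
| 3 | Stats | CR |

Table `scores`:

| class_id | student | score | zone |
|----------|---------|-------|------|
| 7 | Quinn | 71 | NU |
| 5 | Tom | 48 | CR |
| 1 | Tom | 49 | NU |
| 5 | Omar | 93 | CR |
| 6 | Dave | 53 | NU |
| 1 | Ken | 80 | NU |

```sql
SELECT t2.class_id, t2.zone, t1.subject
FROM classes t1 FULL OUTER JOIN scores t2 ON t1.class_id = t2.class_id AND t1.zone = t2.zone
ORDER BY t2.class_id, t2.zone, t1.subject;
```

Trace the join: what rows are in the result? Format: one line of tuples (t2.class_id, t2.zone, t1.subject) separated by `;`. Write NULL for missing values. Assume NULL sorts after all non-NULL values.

(1, NU, NULL); (1, NU, NULL); (5, CR, NULL); (5, CR, NULL); (6, NU, NULL); (7, NU, NULL); (NULL, NULL, Bio); (NULL, NULL, CS); (NULL, NULL, Hist); (NULL, NULL, Math); (NULL, NULL, Stats); (NULL, NULL, NULL); (NULL, NULL, NULL)

FULL OUTER JOIN keeps every row from both sides; unmatched rows get NULL for the other side's columns.
Matching on t1.class_id = t2.class_id AND t1.zone = t2.zone. A NULL in a compared column never satisfies the condition.
- t1 row (class_id=6, zone=CR): no match → kept, t2 columns NULL.
- t1 row (class_id=NULL, zone=NU): no match → kept, t2 columns NULL.
- t1 row (class_id=2, zone=CR): no match → kept, t2 columns NULL.
- t1 row (class_id=1, zone=CR): no match → kept, t2 columns NULL.
- t1 row (class_id=4, zone=NU): no match → kept, t2 columns NULL.
- t1 row (class_id=6, zone=CR): no match → kept, t2 columns NULL.
- t1 row (class_id=3, zone=CR): no match → kept, t2 columns NULL.
- plus 6 unmatched t2 row(s), each kept with NULL t1 columns.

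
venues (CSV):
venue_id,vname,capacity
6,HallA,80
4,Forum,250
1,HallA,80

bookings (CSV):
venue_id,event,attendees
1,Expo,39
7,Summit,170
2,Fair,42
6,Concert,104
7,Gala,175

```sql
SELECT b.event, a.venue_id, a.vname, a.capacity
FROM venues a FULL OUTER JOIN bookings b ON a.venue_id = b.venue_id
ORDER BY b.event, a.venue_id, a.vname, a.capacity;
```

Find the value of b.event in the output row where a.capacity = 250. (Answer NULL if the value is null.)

NULL

FULL OUTER JOIN keeps every row from both sides; unmatched rows get NULL for the other side's columns.
Matching on a.venue_id = b.venue_id.
Matched pairs: 2; unmatched a rows kept: 1; unmatched b rows kept: 3.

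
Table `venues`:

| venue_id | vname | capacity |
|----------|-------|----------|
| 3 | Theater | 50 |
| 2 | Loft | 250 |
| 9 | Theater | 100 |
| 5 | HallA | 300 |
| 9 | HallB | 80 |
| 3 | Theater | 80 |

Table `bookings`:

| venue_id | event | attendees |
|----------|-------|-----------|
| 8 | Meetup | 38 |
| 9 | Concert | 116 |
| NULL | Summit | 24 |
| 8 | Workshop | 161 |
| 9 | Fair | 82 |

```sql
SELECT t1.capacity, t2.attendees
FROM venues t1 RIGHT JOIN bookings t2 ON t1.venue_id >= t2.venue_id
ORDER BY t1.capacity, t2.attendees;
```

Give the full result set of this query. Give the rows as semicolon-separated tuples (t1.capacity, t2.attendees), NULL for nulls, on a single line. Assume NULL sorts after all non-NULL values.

(80, 38); (80, 82); (80, 116); (80, 161); (100, 38); (100, 82); (100, 116); (100, 161); (NULL, 24)

RIGHT JOIN keeps every row from `bookings`; unmatched rows get NULL for `venues`'s columns.
Matching on t1.venue_id >= t2.venue_id. A NULL in a compared column never satisfies the condition.
- t1[0] venue_id=3 → no match.
- t1[1] venue_id=2 → no match.
- t1[2] venue_id=9 → 4 match(es) in t2 → 4 row(s).
- t1[3] venue_id=5 → no match.
- t1[4] venue_id=9 → 4 match(es) in t2 → 4 row(s).
- t1[5] venue_id=3 → no match.
- 1 row(s) from t2 found no t1 partner → padded with NULL.
After projecting and ordering:
t1.capacity | t2.attendees
80 | 38
80 | 82
80 | 116
80 | 161
100 | 38
100 | 82
100 | 116
100 | 161
NULL | 24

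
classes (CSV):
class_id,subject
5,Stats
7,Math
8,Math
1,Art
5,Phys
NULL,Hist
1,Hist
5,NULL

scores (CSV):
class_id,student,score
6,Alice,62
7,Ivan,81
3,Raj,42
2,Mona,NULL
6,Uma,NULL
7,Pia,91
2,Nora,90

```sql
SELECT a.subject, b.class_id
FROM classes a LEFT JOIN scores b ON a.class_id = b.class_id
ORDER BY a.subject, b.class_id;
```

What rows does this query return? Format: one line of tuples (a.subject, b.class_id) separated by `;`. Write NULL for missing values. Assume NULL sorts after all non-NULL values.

LEFT JOIN keeps every row from `classes`; unmatched rows get NULL for `scores`'s columns.
Matching on a.class_id = b.class_id. A NULL in a compared column never satisfies the condition.
- a[0] class_id=5 → no match; kept with NULLs on the b side.
- a[1] class_id=7 → 2 match(es) in b → 2 row(s).
- a[2] class_id=8 → no match; kept with NULLs on the b side.
- a[3] class_id=1 → no match; kept with NULLs on the b side.
- a[4] class_id=5 → no match; kept with NULLs on the b side.
- a[5] class_id=NULL → no match; kept with NULLs on the b side.
- a[6] class_id=1 → no match; kept with NULLs on the b side.
- a[7] class_id=5 → no match; kept with NULLs on the b side.
After projecting and ordering:
a.subject | b.class_id
Art | NULL
Hist | NULL
Hist | NULL
Math | 7
Math | 7
Math | NULL
Phys | NULL
Stats | NULL
NULL | NULL

(Art, NULL); (Hist, NULL); (Hist, NULL); (Math, 7); (Math, 7); (Math, NULL); (Phys, NULL); (Stats, NULL); (NULL, NULL)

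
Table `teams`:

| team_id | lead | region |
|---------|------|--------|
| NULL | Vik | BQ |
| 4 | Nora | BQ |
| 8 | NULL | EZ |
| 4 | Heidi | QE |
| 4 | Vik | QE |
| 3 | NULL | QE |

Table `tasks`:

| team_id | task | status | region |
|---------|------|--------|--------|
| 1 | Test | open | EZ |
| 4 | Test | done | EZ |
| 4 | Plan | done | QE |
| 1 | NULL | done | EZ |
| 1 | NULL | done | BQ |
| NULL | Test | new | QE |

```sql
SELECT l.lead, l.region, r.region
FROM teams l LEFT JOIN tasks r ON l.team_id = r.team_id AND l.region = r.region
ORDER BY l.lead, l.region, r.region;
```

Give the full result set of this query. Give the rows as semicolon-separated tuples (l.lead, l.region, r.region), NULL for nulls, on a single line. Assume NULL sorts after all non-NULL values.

LEFT JOIN keeps every row from `teams`; unmatched rows get NULL for `tasks`'s columns.
Matching on l.team_id = r.team_id AND l.region = r.region. A NULL in a compared column never satisfies the condition.
Matched pairs: 2; unmatched l rows kept: 4.

(Heidi, QE, QE); (Nora, BQ, NULL); (Vik, BQ, NULL); (Vik, QE, QE); (NULL, EZ, NULL); (NULL, QE, NULL)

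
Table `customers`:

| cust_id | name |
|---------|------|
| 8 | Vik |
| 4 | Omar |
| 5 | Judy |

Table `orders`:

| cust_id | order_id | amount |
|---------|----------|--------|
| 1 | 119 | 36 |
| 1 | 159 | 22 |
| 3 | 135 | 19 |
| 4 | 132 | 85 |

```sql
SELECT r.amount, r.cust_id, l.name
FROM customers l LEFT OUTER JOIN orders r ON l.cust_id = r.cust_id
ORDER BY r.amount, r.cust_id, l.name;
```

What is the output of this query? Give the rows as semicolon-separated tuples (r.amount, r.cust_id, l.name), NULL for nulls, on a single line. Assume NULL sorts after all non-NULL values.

LEFT JOIN keeps every row from `customers`; unmatched rows get NULL for `orders`'s columns.
Matching on l.cust_id = r.cust_id.
- l[0] cust_id=8 → no match; kept with NULLs on the r side.
- l[1] cust_id=4 → 1 match(es) in r → 1 row(s).
- l[2] cust_id=5 → no match; kept with NULLs on the r side.
After projecting and ordering:
r.amount | r.cust_id | l.name
85 | 4 | Omar
NULL | NULL | Judy
NULL | NULL | Vik

(85, 4, Omar); (NULL, NULL, Judy); (NULL, NULL, Vik)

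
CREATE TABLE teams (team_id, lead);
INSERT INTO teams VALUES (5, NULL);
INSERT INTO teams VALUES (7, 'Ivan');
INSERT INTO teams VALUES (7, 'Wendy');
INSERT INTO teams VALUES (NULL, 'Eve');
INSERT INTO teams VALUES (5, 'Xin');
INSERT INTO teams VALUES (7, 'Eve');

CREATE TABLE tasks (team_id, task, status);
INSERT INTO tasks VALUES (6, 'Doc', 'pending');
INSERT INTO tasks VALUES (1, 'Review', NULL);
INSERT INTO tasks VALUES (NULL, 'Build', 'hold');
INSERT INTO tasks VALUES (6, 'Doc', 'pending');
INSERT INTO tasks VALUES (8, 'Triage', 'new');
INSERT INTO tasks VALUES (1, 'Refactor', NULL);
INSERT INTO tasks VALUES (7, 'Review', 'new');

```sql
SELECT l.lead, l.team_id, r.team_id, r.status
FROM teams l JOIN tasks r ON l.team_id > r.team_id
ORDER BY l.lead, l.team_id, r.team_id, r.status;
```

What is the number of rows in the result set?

16

INNER JOIN keeps only pairs where the ON condition holds.
Matching on l.team_id > r.team_id. A NULL in a compared column never satisfies the condition.
- team_id=5: 2 matching r row(s), so 2 row(s) emitted.
- team_id=7: 4 matching r row(s), so 4 row(s) emitted.
- team_id=7: 4 matching r row(s), so 4 row(s) emitted.
- team_id=NULL: no matching r row, dropped.
- team_id=5: 2 matching r row(s), so 2 row(s) emitted.
- team_id=7: 4 matching r row(s), so 4 row(s) emitted.
Total: 16 rows.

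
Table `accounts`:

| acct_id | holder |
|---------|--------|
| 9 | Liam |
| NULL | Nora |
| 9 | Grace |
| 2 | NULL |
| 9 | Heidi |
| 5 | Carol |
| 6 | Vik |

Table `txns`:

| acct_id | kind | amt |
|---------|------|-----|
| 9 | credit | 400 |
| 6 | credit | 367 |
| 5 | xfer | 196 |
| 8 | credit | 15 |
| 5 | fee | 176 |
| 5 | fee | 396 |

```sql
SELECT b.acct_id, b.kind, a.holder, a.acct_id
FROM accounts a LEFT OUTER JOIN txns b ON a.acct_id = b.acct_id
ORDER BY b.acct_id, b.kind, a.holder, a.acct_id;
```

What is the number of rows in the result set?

LEFT JOIN keeps every row from `accounts`; unmatched rows get NULL for `txns`'s columns.
Matching on a.acct_id = b.acct_id. A NULL in a compared column never satisfies the condition.
- a (acct_id=9) pairs with 1 row(s) of b.
- a (acct_id=NULL) has no partner → padded with NULL.
- a (acct_id=9) pairs with 1 row(s) of b.
- a (acct_id=2) has no partner → padded with NULL.
- a (acct_id=9) pairs with 1 row(s) of b.
- a (acct_id=5) pairs with 3 row(s) of b.
- a (acct_id=6) pairs with 1 row(s) of b.
Total: 7 matched + 2 padded = 9 rows.

9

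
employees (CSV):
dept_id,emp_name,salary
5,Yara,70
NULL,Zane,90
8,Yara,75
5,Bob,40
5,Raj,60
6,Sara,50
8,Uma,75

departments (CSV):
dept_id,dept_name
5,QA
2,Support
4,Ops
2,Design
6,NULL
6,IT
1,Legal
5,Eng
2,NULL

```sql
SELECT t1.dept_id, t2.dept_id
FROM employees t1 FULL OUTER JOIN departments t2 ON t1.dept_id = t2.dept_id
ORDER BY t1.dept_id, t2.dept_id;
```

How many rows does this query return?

FULL OUTER JOIN keeps every row from both sides; unmatched rows get NULL for the other side's columns.
Matching on t1.dept_id = t2.dept_id. A NULL in a compared column never satisfies the condition.
Matched pairs: 8; unmatched t1 rows kept: 3; unmatched t2 rows kept: 5.
Total: 8 matched + 8 padded = 16 rows.

16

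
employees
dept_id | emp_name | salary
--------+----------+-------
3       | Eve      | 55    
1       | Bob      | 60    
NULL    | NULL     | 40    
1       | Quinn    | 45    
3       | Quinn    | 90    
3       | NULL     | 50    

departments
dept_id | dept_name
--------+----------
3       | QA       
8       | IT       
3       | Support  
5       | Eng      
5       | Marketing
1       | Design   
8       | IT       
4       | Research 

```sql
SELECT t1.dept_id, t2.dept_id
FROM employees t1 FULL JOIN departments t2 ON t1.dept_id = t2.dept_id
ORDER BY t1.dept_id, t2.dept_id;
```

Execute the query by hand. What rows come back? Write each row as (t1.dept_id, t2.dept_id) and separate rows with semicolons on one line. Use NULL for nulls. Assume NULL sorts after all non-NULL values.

FULL OUTER JOIN keeps every row from both sides; unmatched rows get NULL for the other side's columns.
Matching on t1.dept_id = t2.dept_id. A NULL in a compared column never satisfies the condition.
- t1 (dept_id=3) pairs with 2 row(s) of t2.
- t1 (dept_id=1) pairs with 1 row(s) of t2.
- t1 (dept_id=NULL) has no partner → padded with NULL.
- t1 (dept_id=1) pairs with 1 row(s) of t2.
- t1 (dept_id=3) pairs with 2 row(s) of t2.
- t1 (dept_id=3) pairs with 2 row(s) of t2.
- 5 row(s) from t2 found no t1 partner → padded with NULL.

(1, 1); (1, 1); (3, 3); (3, 3); (3, 3); (3, 3); (3, 3); (3, 3); (NULL, 4); (NULL, 5); (NULL, 5); (NULL, 8); (NULL, 8); (NULL, NULL)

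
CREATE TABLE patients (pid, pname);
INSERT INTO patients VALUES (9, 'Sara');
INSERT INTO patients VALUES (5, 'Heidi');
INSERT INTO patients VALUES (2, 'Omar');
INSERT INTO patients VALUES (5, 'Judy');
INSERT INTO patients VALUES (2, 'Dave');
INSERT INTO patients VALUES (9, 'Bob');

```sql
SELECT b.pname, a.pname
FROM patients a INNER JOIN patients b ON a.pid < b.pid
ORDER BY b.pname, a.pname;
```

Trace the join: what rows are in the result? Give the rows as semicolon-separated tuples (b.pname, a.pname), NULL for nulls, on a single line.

(Bob, Dave); (Bob, Heidi); (Bob, Judy); (Bob, Omar); (Heidi, Dave); (Heidi, Omar); (Judy, Dave); (Judy, Omar); (Sara, Dave); (Sara, Heidi); (Sara, Judy); (Sara, Omar)

INNER JOIN keeps only pairs where the ON condition holds.
Matching on a.pid < b.pid.
- a (pid=9) has no partner → excluded.
- a (pid=5) pairs with 2 row(s) of b.
- a (pid=2) pairs with 4 row(s) of b.
- a (pid=5) pairs with 2 row(s) of b.
- a (pid=2) pairs with 4 row(s) of b.
- a (pid=9) has no partner → excluded.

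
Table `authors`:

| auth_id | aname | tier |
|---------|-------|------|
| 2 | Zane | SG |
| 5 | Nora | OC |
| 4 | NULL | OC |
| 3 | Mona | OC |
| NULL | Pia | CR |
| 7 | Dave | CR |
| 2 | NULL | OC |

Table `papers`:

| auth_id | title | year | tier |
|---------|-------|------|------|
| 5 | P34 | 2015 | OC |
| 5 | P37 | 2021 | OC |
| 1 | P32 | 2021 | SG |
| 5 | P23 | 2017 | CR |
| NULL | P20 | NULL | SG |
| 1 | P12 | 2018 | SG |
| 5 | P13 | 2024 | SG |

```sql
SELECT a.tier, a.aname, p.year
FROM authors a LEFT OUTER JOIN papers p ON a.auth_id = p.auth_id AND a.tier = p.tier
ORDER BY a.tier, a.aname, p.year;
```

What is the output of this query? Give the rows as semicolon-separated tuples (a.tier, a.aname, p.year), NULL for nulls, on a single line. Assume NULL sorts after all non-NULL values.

(CR, Dave, NULL); (CR, Pia, NULL); (OC, Mona, NULL); (OC, Nora, 2015); (OC, Nora, 2021); (OC, NULL, NULL); (OC, NULL, NULL); (SG, Zane, NULL)

LEFT JOIN keeps every row from `authors`; unmatched rows get NULL for `papers`'s columns.
Matching on a.auth_id = p.auth_id AND a.tier = p.tier. A NULL in a compared column never satisfies the condition.
Matched pairs: 2; unmatched a rows kept: 6.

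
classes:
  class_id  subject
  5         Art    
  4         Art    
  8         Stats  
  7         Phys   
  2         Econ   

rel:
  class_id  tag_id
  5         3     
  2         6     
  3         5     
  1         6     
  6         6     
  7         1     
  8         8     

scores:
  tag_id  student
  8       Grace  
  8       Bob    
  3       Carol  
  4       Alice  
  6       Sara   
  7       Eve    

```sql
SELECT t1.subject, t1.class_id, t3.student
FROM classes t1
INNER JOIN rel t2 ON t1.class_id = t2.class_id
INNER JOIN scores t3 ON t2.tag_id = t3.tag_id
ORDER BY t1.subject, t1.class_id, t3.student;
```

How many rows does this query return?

4

Step 1 — t1 INNER JOIN t2 on class_id → 4 row(s).
Then INNER JOIN `scores t3` on tag_id: keep only rows whose t2.tag_id appears in t3.
Result: 4 row(s).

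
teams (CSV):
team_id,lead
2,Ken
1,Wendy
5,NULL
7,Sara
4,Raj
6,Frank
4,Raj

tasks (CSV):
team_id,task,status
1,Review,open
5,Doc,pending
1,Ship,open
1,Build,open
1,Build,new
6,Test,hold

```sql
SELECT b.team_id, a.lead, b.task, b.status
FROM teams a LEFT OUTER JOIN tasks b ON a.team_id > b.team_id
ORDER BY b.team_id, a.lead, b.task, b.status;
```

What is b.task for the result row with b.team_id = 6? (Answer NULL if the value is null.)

LEFT JOIN keeps every row from `teams`; unmatched rows get NULL for `tasks`'s columns.
Matching on a.team_id > b.team_id.
- team_id=2: 4 matching b row(s), so 4 row(s) emitted.
- team_id=1: no b row matches, row kept with b columns NULL.
- team_id=5: 4 matching b row(s), so 4 row(s) emitted.
- team_id=7: 6 matching b row(s), so 6 row(s) emitted.
- team_id=4: 4 matching b row(s), so 4 row(s) emitted.
- team_id=6: 5 matching b row(s), so 5 row(s) emitted.
- team_id=4: 4 matching b row(s), so 4 row(s) emitted.

Test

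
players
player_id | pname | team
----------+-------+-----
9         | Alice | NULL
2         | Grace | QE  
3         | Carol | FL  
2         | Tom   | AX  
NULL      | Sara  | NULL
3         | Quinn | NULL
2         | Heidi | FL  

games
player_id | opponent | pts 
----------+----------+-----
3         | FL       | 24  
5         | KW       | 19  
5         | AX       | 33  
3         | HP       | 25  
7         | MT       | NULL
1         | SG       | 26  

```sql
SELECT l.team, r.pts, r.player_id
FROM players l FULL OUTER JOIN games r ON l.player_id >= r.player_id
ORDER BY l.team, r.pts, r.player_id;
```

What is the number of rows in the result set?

16

FULL OUTER JOIN keeps every row from both sides; unmatched rows get NULL for the other side's columns.
Matching on l.player_id >= r.player_id. A NULL in a compared column never satisfies the condition.
- l (player_id=9) pairs with 6 row(s) of r.
- l (player_id=2) pairs with 1 row(s) of r.
- l (player_id=3) pairs with 3 row(s) of r.
- l (player_id=2) pairs with 1 row(s) of r.
- l (player_id=NULL) has no partner → padded with NULL.
- l (player_id=3) pairs with 3 row(s) of r.
- l (player_id=2) pairs with 1 row(s) of r.
Total: 15 matched + 1 padded = 16 rows.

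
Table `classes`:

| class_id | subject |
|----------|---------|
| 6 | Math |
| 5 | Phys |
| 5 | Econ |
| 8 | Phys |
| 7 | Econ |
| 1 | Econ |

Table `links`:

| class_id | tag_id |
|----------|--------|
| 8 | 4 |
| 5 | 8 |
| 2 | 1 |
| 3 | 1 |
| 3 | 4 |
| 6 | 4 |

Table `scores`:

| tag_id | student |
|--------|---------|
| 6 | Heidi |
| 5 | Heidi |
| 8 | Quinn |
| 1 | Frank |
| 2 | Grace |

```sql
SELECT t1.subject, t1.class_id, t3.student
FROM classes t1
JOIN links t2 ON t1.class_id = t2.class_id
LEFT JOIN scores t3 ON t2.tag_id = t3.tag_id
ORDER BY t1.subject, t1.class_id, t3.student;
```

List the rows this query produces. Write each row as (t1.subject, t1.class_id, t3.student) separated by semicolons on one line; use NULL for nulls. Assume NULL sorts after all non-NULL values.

(Econ, 5, Quinn); (Math, 6, NULL); (Phys, 5, Quinn); (Phys, 8, NULL)

Step 1 — t1 INNER JOIN t2 on class_id → 4 row(s).
Then LEFT JOIN `scores t3` on tag_id: each of those 4 rows is kept; rows whose t2.tag_id has no match in t3 get NULL for t3's columns.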